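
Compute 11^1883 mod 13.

By repeated squaring mod 13: 11^1≡11, 11^2≡4, 11^4≡3, 11^8≡9, 11^16≡3, 11^32≡9, 11^64≡3, 11^128≡9, 11^256≡3, 11^512≡9, 11^1024≡3.
Since 1883 = 1 + 2 + 8 + 16 + 64 + 256 + 512 + 1024 in binary, 11^1883 ≡ 11·4·9·3·3·3·9·3 ≡ 6 (mod 13).

6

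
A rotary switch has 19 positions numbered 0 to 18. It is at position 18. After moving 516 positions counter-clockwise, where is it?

516 mod 19 = 3 (since 27·19 = 513).
(18 − 3) mod 19 = 15.

15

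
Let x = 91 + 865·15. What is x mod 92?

2

865·15 = 12975.
12975 − 141·92 = 3, so 12975 ≡ 3 (mod 92).
(91 + 3) mod 92 = 2.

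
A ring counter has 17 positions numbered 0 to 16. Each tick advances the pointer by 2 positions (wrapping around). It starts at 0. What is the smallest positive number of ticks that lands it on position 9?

13

The inverse of 2 mod 17 is 9 (since 2·9 = 18 ≡ 1).
So x ≡ 9·9 = 81 ≡ 13 (mod 17).
Check: 2·13 = 26 = 1·17 + 9.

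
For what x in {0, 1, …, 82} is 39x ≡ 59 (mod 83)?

39⁻¹ ≡ 66 (mod 83) because 39·66 = 2574 = 31·83 + 1.
Multiplying both sides by 66: x ≡ 66·59 = 3894 ≡ 76 (mod 83).

76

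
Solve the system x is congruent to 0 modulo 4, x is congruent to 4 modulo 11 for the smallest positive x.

4

x ≡ 0 (mod 4) gives x ∈ {0, 4}.
The first of these with x mod 11 = 4 is 4.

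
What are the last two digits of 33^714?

Square-and-reduce mod 100: 33^1≡33, 33^2≡89, 33^4≡21, 33^8≡41, 33^16≡81, 33^32≡61, 33^64≡21, 33^128≡41, 33^256≡81, 33^512≡61.
714 = 2 + 8 + 64 + 128 + 512, so 33^714 ≡ 89·41·21·41·61 ≡ 29 (mod 100).

29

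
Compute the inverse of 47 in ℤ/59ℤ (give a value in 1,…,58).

59 = 1·47 + 12
47 = 3·12 + 11
12 = 1·11 + 1
11 = 11·1 + 0
Back-substituting gives 47·54 ≡ 1 (mod 59).

54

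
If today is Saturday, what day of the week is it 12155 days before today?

Dividing 12155 by 7 gives quotient 1736 and remainder 3.
Saturday − 3 days → Wednesday.

Wednesday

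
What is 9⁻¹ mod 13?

3

13 = 1·9 + 4
9 = 2·4 + 1
4 = 4·1 + 0
Back-substituting gives 9·3 ≡ 1 (mod 13).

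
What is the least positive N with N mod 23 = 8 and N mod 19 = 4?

x ≡ 4 (mod 19) gives x ∈ {4, 23, 42, 61, 80, 99, 118, 137, …}.
The first of these with x mod 23 = 8 is 422.

422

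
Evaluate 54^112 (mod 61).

By repeated squaring mod 61: 54^1≡54, 54^2≡49, 54^4≡22, 54^8≡57, 54^16≡16, 54^32≡12, 54^64≡22.
Since 112 = 16 + 32 + 64 in binary, 54^112 ≡ 16·12·22 ≡ 15 (mod 61).

15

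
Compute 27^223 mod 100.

Square-and-reduce mod 100: 27^1≡27, 27^2≡29, 27^4≡41, 27^8≡81, 27^16≡61, 27^32≡21, 27^64≡41, 27^128≡81.
223 = 1 + 2 + 4 + 8 + 16 + 64 + 128, so 27^223 ≡ 27·29·41·81·61·41·81 ≡ 83 (mod 100).

83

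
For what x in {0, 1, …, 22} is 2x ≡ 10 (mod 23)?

5

2⁻¹ ≡ 12 (mod 23) because 2·12 = 24 = 1·23 + 1.
So x ≡ 12·10 = 120 ≡ 5 (mod 23).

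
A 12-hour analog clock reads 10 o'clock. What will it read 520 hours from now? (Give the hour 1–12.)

Dividing 520 by 12 gives quotient 43 and remainder 4.
10 + 4 → 2 on a 12-hour dial.

2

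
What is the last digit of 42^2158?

Last digits of 2^n: 2, 4, 8, 6 (period 4).
2158 mod 4 = 2, so the last digit matches 2^2 = 4.

4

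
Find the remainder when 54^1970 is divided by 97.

Successive squares of 54 mod 97: 54^1≡54, 54^2≡6, 54^4≡36, 54^8≡35, 54^16≡61, 54^32≡35, 54^64≡61, 54^128≡35, 54^256≡61, 54^512≡35, 54^1024≡61.
Since 1970 = 2 + 16 + 32 + 128 + 256 + 512 + 1024 in binary, 54^1970 ≡ 6·61·35·35·61·35·61 ≡ 6 (mod 97).

6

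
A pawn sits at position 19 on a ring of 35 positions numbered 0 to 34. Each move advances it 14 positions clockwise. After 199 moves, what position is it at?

5

199·14 = 2786.
Dividing 2786 by 35 gives quotient 79 and remainder 21.
(19 + 21) mod 35 = 5.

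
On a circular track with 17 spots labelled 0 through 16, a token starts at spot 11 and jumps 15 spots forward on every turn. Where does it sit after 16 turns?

16·15 = 240.
240 − 14·17 = 2, so 240 ≡ 2 (mod 17).
(11 + 2) mod 17 = 13.

13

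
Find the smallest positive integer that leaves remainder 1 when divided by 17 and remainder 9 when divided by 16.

x ≡ 9 (mod 16) gives x ∈ {9, 25, 41, 57, 73, 89, 105, 121, …}.
The first of these with x mod 17 = 1 is 137.

137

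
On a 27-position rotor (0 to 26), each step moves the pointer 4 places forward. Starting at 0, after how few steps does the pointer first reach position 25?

13

4⁻¹ ≡ 7 (mod 27) because 4·7 = 28 = 1·27 + 1.
Multiplying both sides by 7: x ≡ 7·25 = 175 ≡ 13 (mod 27).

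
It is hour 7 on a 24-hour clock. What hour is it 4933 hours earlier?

18

Dividing 4933 by 24 gives quotient 205 and remainder 13.
(7 − 13) mod 24 = 18.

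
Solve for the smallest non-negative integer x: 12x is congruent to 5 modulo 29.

12⁻¹ ≡ 17 (mod 29) because 12·17 = 204 = 7·29 + 1.
So x ≡ 17·5 = 85 ≡ 27 (mod 29).
Check: 12·27 = 324 = 11·29 + 5.

27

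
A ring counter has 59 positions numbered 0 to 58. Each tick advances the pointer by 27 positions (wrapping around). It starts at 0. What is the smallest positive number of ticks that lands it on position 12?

The inverse of 27 mod 59 is 35 (since 27·35 = 945 ≡ 1).
So x ≡ 35·12 = 420 ≡ 7 (mod 59).

7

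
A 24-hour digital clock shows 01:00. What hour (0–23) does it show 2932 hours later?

5

2932 mod 24 = 4 (since 122·24 = 2928).
(1 + 4) mod 24 = 5.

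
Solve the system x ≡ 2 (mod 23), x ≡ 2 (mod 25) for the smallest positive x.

2

Since 25·12 ≡ 1 (mod 23), take x = 2 + 25·((2−2)·12 mod 23) = 2 + 25·0 = 2.
Check: 2 mod 23 = 2, 2 mod 25 = 2.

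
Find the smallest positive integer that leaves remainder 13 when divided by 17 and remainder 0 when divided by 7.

x ≡ 0 (mod 7) gives x ∈ {0, 7, 14, 21, 28, 35, 42, 49, …}.
The first of these with x mod 17 = 13 is 98.

98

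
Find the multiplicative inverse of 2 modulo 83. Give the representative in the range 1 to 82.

42

2·42 = 84 = 1·83 + 1, so 2⁻¹ ≡ 42 (mod 83).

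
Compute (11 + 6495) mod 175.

6495 = 37·175 + 20, so 6495 mod 175 = 20.
(11 + 20) mod 175 = 31.

31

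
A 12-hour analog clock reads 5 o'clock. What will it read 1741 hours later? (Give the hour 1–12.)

6

1741 mod 12 = 1 (since 145·12 = 1740).
5 + 1 → 6 on a 12-hour dial.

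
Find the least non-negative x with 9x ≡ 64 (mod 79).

The inverse of 9 mod 79 is 44 (since 9·44 = 396 ≡ 1).
So x ≡ 44·64 = 2816 ≡ 51 (mod 79).
Check: 9·51 = 459 = 5·79 + 64.

51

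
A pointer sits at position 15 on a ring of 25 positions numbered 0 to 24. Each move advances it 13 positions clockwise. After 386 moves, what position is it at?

386·13 = 5018.
5018 = 200·25 + 18, so 5018 mod 25 = 18.
(15 + 18) mod 25 = 8.

8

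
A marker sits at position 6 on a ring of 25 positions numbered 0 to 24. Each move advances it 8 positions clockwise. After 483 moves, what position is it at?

20

483·8 = 3864.
3864 − 154·25 = 14, so 3864 ≡ 14 (mod 25).
(6 + 14) mod 25 = 20.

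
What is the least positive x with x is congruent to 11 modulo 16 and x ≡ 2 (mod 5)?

x ≡ 2 (mod 5) gives x ∈ {2, 7, 12, 17, 22, 27}.
The first of these with x mod 16 = 11 is 27.

27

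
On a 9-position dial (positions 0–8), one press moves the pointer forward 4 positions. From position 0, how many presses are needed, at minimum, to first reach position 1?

7

9 = 2·4 + 1
4 = 4·1 + 0
Back-substituting gives 4·7 ≡ 1 (mod 9).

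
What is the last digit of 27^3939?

3

The units digit of 27^n cycles with period 4: 7, 9, 3, 1, …
3939 leaves remainder 3 on division by 4, so 27^3939 ends in 3.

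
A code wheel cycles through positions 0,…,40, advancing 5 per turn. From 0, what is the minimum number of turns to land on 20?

4

The inverse of 5 mod 41 is 33 (since 5·33 = 165 ≡ 1).
So x ≡ 33·20 = 660 ≡ 4 (mod 41).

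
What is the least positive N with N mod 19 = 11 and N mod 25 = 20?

220

x ≡ 11 (mod 19) gives x ∈ {11, 30, 49, 68, 87, 106, 125, 144, …}.
The first of these with x mod 25 = 20 is 220.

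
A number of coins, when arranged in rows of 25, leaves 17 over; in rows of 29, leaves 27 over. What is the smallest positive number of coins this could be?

x ≡ 17 (mod 25) gives x ∈ {17, 42, 67, 92, 117, 142, 167, 192, …}.
The first of these with x mod 29 = 27 is 317.

317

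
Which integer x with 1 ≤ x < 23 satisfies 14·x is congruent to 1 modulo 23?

5

23 = 1·14 + 9
14 = 1·9 + 5
9 = 1·5 + 4
5 = 1·4 + 1
4 = 4·1 + 0
Back-substituting gives 14·5 ≡ 1 (mod 23).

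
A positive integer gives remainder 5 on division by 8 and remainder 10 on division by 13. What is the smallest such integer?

101

x ≡ 5 (mod 8) gives x ∈ {5, 13, 21, 29, 37, 45, 53, 61, …}.
The first of these with x mod 13 = 10 is 101.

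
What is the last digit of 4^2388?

Last digits of 4^n: 4, 6 (period 2).
2388 mod 2 = 0, so the last digit matches 4^2 = 6.

6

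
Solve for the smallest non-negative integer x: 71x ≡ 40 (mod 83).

52

71⁻¹ ≡ 76 (mod 83) because 71·76 = 5396 = 65·83 + 1.
So x ≡ 76·40 = 3040 ≡ 52 (mod 83).
Check: 71·52 = 3692 = 44·83 + 40.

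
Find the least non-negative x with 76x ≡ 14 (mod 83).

81

The inverse of 76 mod 83 is 71 (since 76·71 = 5396 ≡ 1).
So x ≡ 71·14 = 994 ≡ 81 (mod 83).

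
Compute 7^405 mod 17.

11

Successive squares of 7 mod 17: 7^1≡7, 7^2≡15, 7^4≡4, 7^8≡16, 7^16≡1, 7^32≡1, 7^64≡1, 7^128≡1, 7^256≡1.
Since 405 = 1 + 4 + 16 + 128 + 256 in binary, 7^405 ≡ 7·4·1·1·1 ≡ 11 (mod 17).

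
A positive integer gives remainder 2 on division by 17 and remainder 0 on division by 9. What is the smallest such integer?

36

x ≡ 0 (mod 9) gives x ∈ {0, 9, 18, 27, 36}.
The first of these with x mod 17 = 2 is 36.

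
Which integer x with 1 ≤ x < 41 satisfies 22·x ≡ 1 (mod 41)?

22·28 = 616 = 15·41 + 1, so 22⁻¹ ≡ 28 (mod 41).

28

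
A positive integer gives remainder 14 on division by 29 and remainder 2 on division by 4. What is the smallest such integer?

14

x ≡ 2 (mod 4) gives x ∈ {2, 6, 10, 14}.
The first of these with x mod 29 = 14 is 14.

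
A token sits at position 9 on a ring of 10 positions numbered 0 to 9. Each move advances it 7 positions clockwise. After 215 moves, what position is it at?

215·7 = 1505.
1505 = 150·10 + 5, so 1505 mod 10 = 5.
(9 + 5) mod 10 = 4.

4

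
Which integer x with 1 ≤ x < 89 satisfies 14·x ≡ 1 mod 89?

70

89 = 6·14 + 5
14 = 2·5 + 4
5 = 1·4 + 1
4 = 4·1 + 0
Back-substituting gives 14·70 ≡ 1 (mod 89).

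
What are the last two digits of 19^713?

59

By repeated squaring mod 100: 19^1≡19, 19^2≡61, 19^4≡21, 19^8≡41, 19^16≡81, 19^32≡61, 19^64≡21, 19^128≡41, 19^256≡81, 19^512≡61.
Since 713 = 1 + 8 + 64 + 128 + 512 in binary, 19^713 ≡ 19·41·21·41·61 ≡ 59 (mod 100).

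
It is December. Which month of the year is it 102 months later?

June

102 − 8·12 = 6, so 102 ≡ 6 (mod 12).
December + 6 months → June.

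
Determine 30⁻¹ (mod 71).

45

71 = 2·30 + 11
30 = 2·11 + 8
11 = 1·8 + 3
8 = 2·3 + 2
3 = 1·2 + 1
2 = 2·1 + 0
Back-substituting gives 30·45 ≡ 1 (mod 71).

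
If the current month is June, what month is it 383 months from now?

May

383 = 31·12 + 11, so 383 mod 12 = 11.
June + 11 months → May.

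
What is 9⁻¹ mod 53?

6

53 = 5·9 + 8
9 = 1·8 + 1
8 = 8·1 + 0
Back-substituting gives 9·6 ≡ 1 (mod 53).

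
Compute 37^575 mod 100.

By repeated squaring mod 100: 37^1≡37, 37^2≡69, 37^4≡61, 37^8≡21, 37^16≡41, 37^32≡81, 37^64≡61, 37^128≡21, 37^256≡41, 37^512≡81.
575 = 1 + 2 + 4 + 8 + 16 + 32 + 512, so 37^575 ≡ 37·69·61·21·41·81·81 ≡ 93 (mod 100).

93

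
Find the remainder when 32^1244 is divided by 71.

Successive squares of 32 mod 71: 32^1≡32, 32^2≡30, 32^4≡48, 32^8≡32, 32^16≡30, 32^32≡48, 32^64≡32, 32^128≡30, 32^256≡48, 32^512≡32, 32^1024≡30.
Since 1244 = 4 + 8 + 16 + 64 + 128 + 1024 in binary, 32^1244 ≡ 48·32·30·32·30·30 ≡ 45 (mod 71).

45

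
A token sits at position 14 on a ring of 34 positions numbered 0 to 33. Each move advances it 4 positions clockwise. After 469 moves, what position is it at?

469·4 = 1876.
1876 − 55·34 = 6, so 1876 ≡ 6 (mod 34).
(14 + 6) mod 34 = 20.

20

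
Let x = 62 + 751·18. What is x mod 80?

60

751·18 = 13518.
Dividing 13518 by 80 gives quotient 168 and remainder 78.
(62 + 78) mod 80 = 60.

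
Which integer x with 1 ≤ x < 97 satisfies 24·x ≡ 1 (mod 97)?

93

24·93 = 2232 = 23·97 + 1, so 24⁻¹ ≡ 93 (mod 97).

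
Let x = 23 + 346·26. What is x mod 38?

346·26 = 8996.
8996 = 236·38 + 28, so 8996 mod 38 = 28.
(23 + 28) mod 38 = 13.

13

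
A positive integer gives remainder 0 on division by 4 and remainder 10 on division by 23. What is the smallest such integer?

x ≡ 0 (mod 4) gives x ∈ {0, 4, 8, 12, 16, 20, 24, 28, …}.
The first of these with x mod 23 = 10 is 56.

56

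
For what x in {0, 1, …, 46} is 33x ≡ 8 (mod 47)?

33⁻¹ ≡ 10 (mod 47) because 33·10 = 330 = 7·47 + 1.
So x ≡ 10·8 = 80 ≡ 33 (mod 47).
Check: 33·33 = 1089 = 23·47 + 8.

33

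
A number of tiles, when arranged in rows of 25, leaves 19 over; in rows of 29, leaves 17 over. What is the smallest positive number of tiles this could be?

394

x ≡ 19 (mod 25) gives x ∈ {19, 44, 69, 94, 119, 144, 169, 194, …}.
The first of these with x mod 29 = 17 is 394.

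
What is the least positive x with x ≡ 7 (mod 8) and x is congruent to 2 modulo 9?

x ≡ 7 (mod 8) gives x ∈ {7, 15, 23, 31, 39, 47}.
The first of these with x mod 9 = 2 is 47.

47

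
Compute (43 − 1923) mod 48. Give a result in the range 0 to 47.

40

1923 − 40·48 = 3, so 1923 ≡ 3 (mod 48).
(43 − 3) mod 48 = 40.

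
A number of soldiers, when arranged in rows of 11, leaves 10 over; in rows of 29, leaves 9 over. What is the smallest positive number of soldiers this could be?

241

x ≡ 10 (mod 11) gives x ∈ {10, 21, 32, 43, 54, 65, 76, 87, …}.
The first of these with x mod 29 = 9 is 241.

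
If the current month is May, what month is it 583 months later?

583 = 48·12 + 7, so 583 mod 12 = 7.
May + 7 months → December.

December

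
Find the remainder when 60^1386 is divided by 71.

Successive squares of 60 mod 71: 60^1≡60, 60^2≡50, 60^4≡15, 60^8≡12, 60^16≡2, 60^32≡4, 60^64≡16, 60^128≡43, 60^256≡3, 60^512≡9, 60^1024≡10.
1386 = 2 + 8 + 32 + 64 + 256 + 1024, so 60^1386 ≡ 50·12·4·16·3·10 ≡ 25 (mod 71).

25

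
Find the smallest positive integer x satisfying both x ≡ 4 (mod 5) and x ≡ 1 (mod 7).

Since 7·3 ≡ 1 (mod 5), take x = 1 + 7·((4−1)·3 mod 5) = 1 + 7·4 = 29.
Check: 29 mod 5 = 4, 29 mod 7 = 1.

29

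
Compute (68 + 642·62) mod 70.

42

642·62 = 39804.
39804 = 568·70 + 44, so 39804 mod 70 = 44.
(68 + 44) mod 70 = 42.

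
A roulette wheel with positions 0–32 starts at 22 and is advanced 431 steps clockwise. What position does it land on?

431 mod 33 = 2 (since 13·33 = 429).
(22 + 2) mod 33 = 24.

24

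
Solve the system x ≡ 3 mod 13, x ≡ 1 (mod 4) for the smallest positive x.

x ≡ 1 (mod 4) gives x ∈ {1, 5, 9, 13, 17, 21, 25, 29}.
The first of these with x mod 13 = 3 is 29.

29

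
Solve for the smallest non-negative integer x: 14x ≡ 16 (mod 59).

18

The inverse of 14 mod 59 is 38 (since 14·38 = 532 ≡ 1).
So x ≡ 38·16 = 608 ≡ 18 (mod 59).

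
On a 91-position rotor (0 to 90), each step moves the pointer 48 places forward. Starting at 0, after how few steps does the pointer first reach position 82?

The inverse of 48 mod 91 is 55 (since 48·55 = 2640 ≡ 1).
So x ≡ 55·82 = 4510 ≡ 51 (mod 91).
Check: 48·51 = 2448 = 26·91 + 82.

51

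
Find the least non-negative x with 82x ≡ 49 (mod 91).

35

82⁻¹ ≡ 10 (mod 91) because 82·10 = 820 = 9·91 + 1.
Multiplying both sides by 10: x ≡ 10·49 = 490 ≡ 35 (mod 91).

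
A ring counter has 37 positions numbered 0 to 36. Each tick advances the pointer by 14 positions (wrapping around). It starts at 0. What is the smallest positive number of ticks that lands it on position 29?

10

The inverse of 14 mod 37 is 8 (since 14·8 = 112 ≡ 1).
Multiplying both sides by 8: x ≡ 8·29 = 232 ≡ 10 (mod 37).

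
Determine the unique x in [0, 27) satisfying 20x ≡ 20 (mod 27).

The inverse of 20 mod 27 is 23 (since 20·23 = 460 ≡ 1).
Multiplying both sides by 23: x ≡ 23·20 = 460 ≡ 1 (mod 27).
Check: 20·1 = 20 = 0·27 + 20.

1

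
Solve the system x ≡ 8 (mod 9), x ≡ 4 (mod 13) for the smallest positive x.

17

Since 13·7 ≡ 1 (mod 9), take x = 4 + 13·((8−4)·7 mod 9) = 4 + 13·1 = 17.
Check: 17 mod 9 = 8, 17 mod 13 = 4.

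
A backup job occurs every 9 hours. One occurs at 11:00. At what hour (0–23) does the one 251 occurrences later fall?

251·9 = 2259.
2259 = 94·24 + 3, so 2259 mod 24 = 3.
(11 + 3) mod 24 = 14.

14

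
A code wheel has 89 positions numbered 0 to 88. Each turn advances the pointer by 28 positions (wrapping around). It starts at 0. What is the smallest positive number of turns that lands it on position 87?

19

28⁻¹ ≡ 35 (mod 89) because 28·35 = 980 = 11·89 + 1.
Multiplying both sides by 35: x ≡ 35·87 = 3045 ≡ 19 (mod 89).
Check: 28·19 = 532 = 5·89 + 87.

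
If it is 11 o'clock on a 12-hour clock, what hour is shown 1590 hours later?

5

Dividing 1590 by 12 gives quotient 132 and remainder 6.
11 + 6 → 5 on a 12-hour dial.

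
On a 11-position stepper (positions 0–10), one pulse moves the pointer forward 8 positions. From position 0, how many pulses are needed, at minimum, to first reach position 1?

8·7 = 56 = 5·11 + 1, so 8⁻¹ ≡ 7 (mod 11).

7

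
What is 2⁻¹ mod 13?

2·7 = 14 = 1·13 + 1, so 2⁻¹ ≡ 7 (mod 13).

7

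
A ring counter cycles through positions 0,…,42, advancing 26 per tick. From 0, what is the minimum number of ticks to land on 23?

29

26⁻¹ ≡ 5 (mod 43) because 26·5 = 130 = 3·43 + 1.
So x ≡ 5·23 = 115 ≡ 29 (mod 43).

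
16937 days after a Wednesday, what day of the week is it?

Sunday

16937 − 2419·7 = 4, so 16937 ≡ 4 (mod 7).
Wednesday + 4 days → Sunday.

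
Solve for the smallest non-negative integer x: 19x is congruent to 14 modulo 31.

4

The inverse of 19 mod 31 is 18 (since 19·18 = 342 ≡ 1).
Multiplying both sides by 18: x ≡ 18·14 = 252 ≡ 4 (mod 31).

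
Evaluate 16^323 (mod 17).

16

Square-and-reduce mod 17: 16^1≡16, 16^2≡1, 16^4≡1, 16^8≡1, 16^16≡1, 16^32≡1, 16^64≡1, 16^128≡1, 16^256≡1.
323 = 1 + 2 + 64 + 256, so 16^323 ≡ 16·1·1·1 ≡ 16 (mod 17).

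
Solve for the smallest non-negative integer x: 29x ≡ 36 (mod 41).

38

29⁻¹ ≡ 17 (mod 41) because 29·17 = 493 = 12·41 + 1.
Multiplying both sides by 17: x ≡ 17·36 = 612 ≡ 38 (mod 41).
Check: 29·38 = 1102 = 26·41 + 36.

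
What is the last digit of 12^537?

The units digit of 12^n cycles with period 4: 2, 4, 8, 6, …
537 leaves remainder 1 on division by 4, so 12^537 ends in 2.

2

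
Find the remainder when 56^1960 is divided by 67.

55

Square-and-reduce mod 67: 56^1≡56, 56^2≡54, 56^4≡35, 56^8≡19, 56^16≡26, 56^32≡6, 56^64≡36, 56^128≡23, 56^256≡60, 56^512≡49, 56^1024≡56.
1960 = 8 + 32 + 128 + 256 + 512 + 1024, so 56^1960 ≡ 19·6·23·60·49·56 ≡ 55 (mod 67).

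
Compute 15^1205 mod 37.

Square-and-reduce mod 37: 15^1≡15, 15^2≡3, 15^4≡9, 15^8≡7, 15^16≡12, 15^32≡33, 15^64≡16, 15^128≡34, 15^256≡9, 15^512≡7, 15^1024≡12.
Since 1205 = 1 + 4 + 16 + 32 + 128 + 1024 in binary, 15^1205 ≡ 15·9·12·33·34·12 ≡ 32 (mod 37).

32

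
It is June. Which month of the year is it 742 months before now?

August

Dividing 742 by 12 gives quotient 61 and remainder 10.
June − 10 months → August.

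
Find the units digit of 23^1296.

The units digit of 23^n cycles with period 4: 3, 9, 7, 1, …
1296 mod 4 = 0, so the last digit matches 3^4 = 1.

1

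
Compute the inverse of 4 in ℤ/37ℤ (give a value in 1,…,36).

28

4·28 = 112 = 3·37 + 1, so 4⁻¹ ≡ 28 (mod 37).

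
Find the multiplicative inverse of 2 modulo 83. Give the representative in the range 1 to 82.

42

2·42 = 84 = 1·83 + 1, so 2⁻¹ ≡ 42 (mod 83).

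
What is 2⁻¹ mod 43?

43 = 21·2 + 1
2 = 2·1 + 0
Back-substituting gives 2·22 ≡ 1 (mod 43).

22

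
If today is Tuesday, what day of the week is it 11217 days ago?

Saturday

Dividing 11217 by 7 gives quotient 1602 and remainder 3.
Tuesday − 3 days → Saturday.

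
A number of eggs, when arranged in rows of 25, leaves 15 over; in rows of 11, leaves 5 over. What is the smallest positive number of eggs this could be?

115

x ≡ 5 (mod 11) gives x ∈ {5, 16, 27, 38, 49, 60, 71, 82, …}.
The first of these with x mod 25 = 15 is 115.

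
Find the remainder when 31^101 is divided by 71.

68

Successive squares of 31 mod 71: 31^1≡31, 31^2≡38, 31^4≡24, 31^8≡8, 31^16≡64, 31^32≡49, 31^64≡58.
101 = 1 + 4 + 32 + 64, so 31^101 ≡ 31·24·49·58 ≡ 68 (mod 71).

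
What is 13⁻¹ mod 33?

28

13·28 = 364 = 11·33 + 1, so 13⁻¹ ≡ 28 (mod 33).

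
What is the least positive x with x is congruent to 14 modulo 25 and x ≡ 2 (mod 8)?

x ≡ 2 (mod 8) gives x ∈ {2, 10, 18, 26, 34, 42, 50, 58, …}.
The first of these with x mod 25 = 14 is 114.

114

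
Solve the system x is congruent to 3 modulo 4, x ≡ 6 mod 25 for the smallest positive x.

31

x ≡ 3 (mod 4) gives x ∈ {3, 7, 11, 15, 19, 23, 27, 31}.
The first of these with x mod 25 = 6 is 31.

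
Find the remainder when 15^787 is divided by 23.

10

By repeated squaring mod 23: 15^1≡15, 15^2≡18, 15^4≡2, 15^8≡4, 15^16≡16, 15^32≡3, 15^64≡9, 15^128≡12, 15^256≡6, 15^512≡13.
787 = 1 + 2 + 16 + 256 + 512, so 15^787 ≡ 15·18·16·6·13 ≡ 10 (mod 23).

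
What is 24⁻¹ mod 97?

97 = 4·24 + 1
24 = 24·1 + 0
Back-substituting gives 24·93 ≡ 1 (mod 97).

93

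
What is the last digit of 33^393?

3

Last digits of 3^n: 3, 9, 7, 1 (period 4).
393 mod 4 = 1, so the last digit matches 3^1 = 3.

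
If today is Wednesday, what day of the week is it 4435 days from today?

4435 mod 7 = 4 (since 633·7 = 4431).
Wednesday + 4 days → Sunday.

Sunday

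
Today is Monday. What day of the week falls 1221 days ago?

Dividing 1221 by 7 gives quotient 174 and remainder 3.
Monday − 3 days → Friday.

Friday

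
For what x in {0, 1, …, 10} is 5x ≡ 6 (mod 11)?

The inverse of 5 mod 11 is 9 (since 5·9 = 45 ≡ 1).
Multiplying both sides by 9: x ≡ 9·6 = 54 ≡ 10 (mod 11).

10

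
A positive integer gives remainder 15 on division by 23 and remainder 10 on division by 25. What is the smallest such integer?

360

x ≡ 15 (mod 23) gives x ∈ {15, 38, 61, 84, 107, 130, 153, 176, …}.
The first of these with x mod 25 = 10 is 360.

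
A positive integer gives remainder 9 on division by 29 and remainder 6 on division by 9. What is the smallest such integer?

x ≡ 6 (mod 9) gives x ∈ {6, 15, 24, 33, 42, 51, 60, 69, …}.
The first of these with x mod 29 = 9 is 96.

96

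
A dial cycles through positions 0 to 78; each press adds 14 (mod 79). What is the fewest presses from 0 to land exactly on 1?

17

14·17 = 238 = 3·79 + 1, so 14⁻¹ ≡ 17 (mod 79).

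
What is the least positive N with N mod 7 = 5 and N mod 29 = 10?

68

Since 29·1 ≡ 1 (mod 7), take x = 10 + 29·((5−10)·1 mod 7) = 10 + 29·2 = 68.
Check: 68 mod 7 = 5, 68 mod 29 = 10.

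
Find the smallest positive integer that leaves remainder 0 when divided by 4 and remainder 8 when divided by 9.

8

x ≡ 0 (mod 4) gives x ∈ {0, 4, 8}.
The first of these with x mod 9 = 8 is 8.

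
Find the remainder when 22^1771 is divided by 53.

Successive squares of 22 mod 53: 22^1≡22, 22^2≡7, 22^4≡49, 22^8≡16, 22^16≡44, 22^32≡28, 22^64≡42, 22^128≡15, 22^256≡13, 22^512≡10, 22^1024≡47.
1771 = 1 + 2 + 8 + 32 + 64 + 128 + 512 + 1024, so 22^1771 ≡ 22·7·16·28·42·15·10·47 ≡ 48 (mod 53).

48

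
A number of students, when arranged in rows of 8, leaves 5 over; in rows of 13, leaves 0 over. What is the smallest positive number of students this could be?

13

x ≡ 5 (mod 8) gives x ∈ {5, 13}.
The first of these with x mod 13 = 0 is 13.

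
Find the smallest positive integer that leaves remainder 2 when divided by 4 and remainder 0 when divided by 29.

x ≡ 2 (mod 4) gives x ∈ {2, 6, 10, 14, 18, 22, 26, 30, …}.
The first of these with x mod 29 = 0 is 58.

58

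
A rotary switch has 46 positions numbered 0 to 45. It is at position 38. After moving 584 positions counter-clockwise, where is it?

6

584 = 12·46 + 32, so 584 mod 46 = 32.
(38 − 32) mod 46 = 6.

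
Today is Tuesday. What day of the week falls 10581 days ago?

Friday

10581 mod 7 = 4 (since 1511·7 = 10577).
Tuesday − 4 days → Friday.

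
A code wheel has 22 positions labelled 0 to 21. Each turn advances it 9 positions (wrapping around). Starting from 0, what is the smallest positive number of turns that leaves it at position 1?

9·5 = 45 = 2·22 + 1, so 9⁻¹ ≡ 5 (mod 22).

5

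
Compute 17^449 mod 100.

97

Square-and-reduce mod 100: 17^1≡17, 17^2≡89, 17^4≡21, 17^8≡41, 17^16≡81, 17^32≡61, 17^64≡21, 17^128≡41, 17^256≡81.
Since 449 = 1 + 64 + 128 + 256 in binary, 17^449 ≡ 17·21·41·81 ≡ 97 (mod 100).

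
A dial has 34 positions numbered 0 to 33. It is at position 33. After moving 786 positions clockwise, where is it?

3

786 mod 34 = 4 (since 23·34 = 782).
(33 + 4) mod 34 = 3.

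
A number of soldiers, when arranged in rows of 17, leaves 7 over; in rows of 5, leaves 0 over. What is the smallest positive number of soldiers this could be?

Since 5·7 ≡ 1 (mod 17), take x = 0 + 5·((7−0)·7 mod 17) = 0 + 5·15 = 75.
Check: 75 mod 17 = 7, 75 mod 5 = 0.

75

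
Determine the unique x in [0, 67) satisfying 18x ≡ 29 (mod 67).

50

18⁻¹ ≡ 41 (mod 67) because 18·41 = 738 = 11·67 + 1.
So x ≡ 41·29 = 1189 ≡ 50 (mod 67).
Check: 18·50 = 900 = 13·67 + 29.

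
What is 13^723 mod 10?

7

The units digit of 13^n cycles with period 4: 3, 9, 7, 1, …
723 leaves remainder 3 on division by 4, so 13^723 ends in 7.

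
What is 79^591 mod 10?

The units digit of 79^n cycles with period 2: 9, 1, …
591 leaves remainder 1 on division by 2, so 79^591 ends in 9.

9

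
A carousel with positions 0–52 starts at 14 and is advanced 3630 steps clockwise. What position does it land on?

3630 = 68·53 + 26, so 3630 mod 53 = 26.
(14 + 26) mod 53 = 40.

40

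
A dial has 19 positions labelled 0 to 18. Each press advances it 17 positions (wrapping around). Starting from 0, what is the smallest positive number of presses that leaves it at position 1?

17·9 = 153 = 8·19 + 1, so 17⁻¹ ≡ 9 (mod 19).

9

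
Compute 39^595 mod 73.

Square-and-reduce mod 73: 39^1≡39, 39^2≡61, 39^4≡71, 39^8≡4, 39^16≡16, 39^32≡37, 39^64≡55, 39^128≡32, 39^256≡2, 39^512≡4.
Since 595 = 1 + 2 + 16 + 64 + 512 in binary, 39^595 ≡ 39·61·16·55·4 ≡ 31 (mod 73).

31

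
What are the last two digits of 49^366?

Successive squares of 49 mod 100: 49^1≡49, 49^2≡1, 49^4≡1, 49^8≡1, 49^16≡1, 49^32≡1, 49^64≡1, 49^128≡1, 49^256≡1.
Since 366 = 2 + 4 + 8 + 32 + 64 + 256 in binary, 49^366 ≡ 1·1·1·1·1·1 ≡ 1 (mod 100).

01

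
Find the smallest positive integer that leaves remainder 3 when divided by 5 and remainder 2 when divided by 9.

x ≡ 3 (mod 5) gives x ∈ {3, 8, 13, 18, 23, 28, 33, 38}.
The first of these with x mod 9 = 2 is 38.

38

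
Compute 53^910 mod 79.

23

Square-and-reduce mod 79: 53^1≡53, 53^2≡44, 53^4≡40, 53^8≡20, 53^16≡5, 53^32≡25, 53^64≡72, 53^128≡49, 53^256≡31, 53^512≡13.
910 = 2 + 4 + 8 + 128 + 256 + 512, so 53^910 ≡ 44·40·20·49·31·13 ≡ 23 (mod 79).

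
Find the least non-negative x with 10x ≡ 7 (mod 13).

2

10⁻¹ ≡ 4 (mod 13) because 10·4 = 40 = 3·13 + 1.
So x ≡ 4·7 = 28 ≡ 2 (mod 13).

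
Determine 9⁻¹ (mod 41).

41 = 4·9 + 5
9 = 1·5 + 4
5 = 1·4 + 1
4 = 4·1 + 0
Back-substituting gives 9·32 ≡ 1 (mod 41).

32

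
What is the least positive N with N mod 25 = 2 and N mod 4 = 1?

77

x ≡ 1 (mod 4) gives x ∈ {1, 5, 9, 13, 17, 21, 25, 29, …}.
The first of these with x mod 25 = 2 is 77.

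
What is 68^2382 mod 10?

The units digit of 68^n cycles with period 4: 8, 4, 2, 6, …
2382 leaves remainder 2 on division by 4, so 68^2382 ends in 4.

4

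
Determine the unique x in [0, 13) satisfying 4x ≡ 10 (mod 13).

The inverse of 4 mod 13 is 10 (since 4·10 = 40 ≡ 1).
So x ≡ 10·10 = 100 ≡ 9 (mod 13).
Check: 4·9 = 36 = 2·13 + 10.

9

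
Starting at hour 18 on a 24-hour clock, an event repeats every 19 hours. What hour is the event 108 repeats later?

6

108·19 = 2052.
Dividing 2052 by 24 gives quotient 85 and remainder 12.
(18 + 12) mod 24 = 6.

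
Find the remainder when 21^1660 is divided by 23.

By repeated squaring mod 23: 21^1≡21, 21^2≡4, 21^4≡16, 21^8≡3, 21^16≡9, 21^32≡12, 21^64≡6, 21^128≡13, 21^256≡8, 21^512≡18, 21^1024≡2.
1660 = 4 + 8 + 16 + 32 + 64 + 512 + 1024, so 21^1660 ≡ 16·3·9·12·6·18·2 ≡ 12 (mod 23).

12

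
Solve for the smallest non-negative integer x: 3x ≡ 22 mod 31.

3⁻¹ ≡ 21 (mod 31) because 3·21 = 63 = 2·31 + 1.
So x ≡ 21·22 = 462 ≡ 28 (mod 31).
Check: 3·28 = 84 = 2·31 + 22.

28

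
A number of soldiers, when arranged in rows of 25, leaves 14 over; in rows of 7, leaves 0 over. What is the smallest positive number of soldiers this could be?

x ≡ 0 (mod 7) gives x ∈ {0, 7, 14}.
The first of these with x mod 25 = 14 is 14.

14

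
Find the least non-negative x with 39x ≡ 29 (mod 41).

39⁻¹ ≡ 20 (mod 41) because 39·20 = 780 = 19·41 + 1.
So x ≡ 20·29 = 580 ≡ 6 (mod 41).

6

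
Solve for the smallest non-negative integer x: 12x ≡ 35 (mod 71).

68

12⁻¹ ≡ 6 (mod 71) because 12·6 = 72 = 1·71 + 1.
So x ≡ 6·35 = 210 ≡ 68 (mod 71).
Check: 12·68 = 816 = 11·71 + 35.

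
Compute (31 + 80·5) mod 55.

46

80·5 = 400.
400 = 7·55 + 15, so 400 mod 55 = 15.
(31 + 15) mod 55 = 46.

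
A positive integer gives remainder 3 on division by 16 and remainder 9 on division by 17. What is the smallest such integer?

x ≡ 3 (mod 16) gives x ∈ {3, 19, 35, 51, 67, 83, 99, 115, …}.
The first of these with x mod 17 = 9 is 179.

179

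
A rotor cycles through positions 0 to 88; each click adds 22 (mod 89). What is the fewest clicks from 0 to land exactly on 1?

89 = 4·22 + 1
22 = 22·1 + 0
Back-substituting gives 22·85 ≡ 1 (mod 89).

85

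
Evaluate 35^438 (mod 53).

Successive squares of 35 mod 53: 35^1≡35, 35^2≡6, 35^4≡36, 35^8≡24, 35^16≡46, 35^32≡49, 35^64≡16, 35^128≡44, 35^256≡28.
Since 438 = 2 + 4 + 16 + 32 + 128 + 256 in binary, 35^438 ≡ 6·36·46·49·44·28 ≡ 25 (mod 53).

25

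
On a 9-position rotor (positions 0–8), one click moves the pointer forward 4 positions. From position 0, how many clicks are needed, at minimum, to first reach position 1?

7

9 = 2·4 + 1
4 = 4·1 + 0
Back-substituting gives 4·7 ≡ 1 (mod 9).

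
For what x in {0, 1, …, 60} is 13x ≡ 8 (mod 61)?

The inverse of 13 mod 61 is 47 (since 13·47 = 611 ≡ 1).
So x ≡ 47·8 = 376 ≡ 10 (mod 61).

10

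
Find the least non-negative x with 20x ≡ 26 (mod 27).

20⁻¹ ≡ 23 (mod 27) because 20·23 = 460 = 17·27 + 1.
So x ≡ 23·26 = 598 ≡ 4 (mod 27).
Check: 20·4 = 80 = 2·27 + 26.

4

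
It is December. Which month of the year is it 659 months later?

Dividing 659 by 12 gives quotient 54 and remainder 11.
December + 11 months → November.

November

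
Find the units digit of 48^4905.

Powers of 8 mod 10 repeat with period 4: 8, 4, 2, 6.
4905 mod 4 = 1, so the last digit matches 8^1 = 8.

8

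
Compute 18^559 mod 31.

10

By repeated squaring mod 31: 18^1≡18, 18^2≡14, 18^4≡10, 18^8≡7, 18^16≡18, 18^32≡14, 18^64≡10, 18^128≡7, 18^256≡18, 18^512≡14.
559 = 1 + 2 + 4 + 8 + 32 + 512, so 18^559 ≡ 18·14·10·7·14·14 ≡ 10 (mod 31).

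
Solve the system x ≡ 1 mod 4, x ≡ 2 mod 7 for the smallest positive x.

9

x ≡ 1 (mod 4) gives x ∈ {1, 5, 9}.
The first of these with x mod 7 = 2 is 9.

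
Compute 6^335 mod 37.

Square-and-reduce mod 37: 6^1≡6, 6^2≡36, 6^4≡1, 6^8≡1, 6^16≡1, 6^32≡1, 6^64≡1, 6^128≡1, 6^256≡1.
335 = 1 + 2 + 4 + 8 + 64 + 256, so 6^335 ≡ 6·36·1·1·1·1 ≡ 31 (mod 37).

31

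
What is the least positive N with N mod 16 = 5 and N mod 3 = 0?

21

x ≡ 0 (mod 3) gives x ∈ {0, 3, 6, 9, 12, 15, 18, 21}.
The first of these with x mod 16 = 5 is 21.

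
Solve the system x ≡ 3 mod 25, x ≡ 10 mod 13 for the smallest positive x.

153

x ≡ 10 (mod 13) gives x ∈ {10, 23, 36, 49, 62, 75, 88, 101, …}.
The first of these with x mod 25 = 3 is 153.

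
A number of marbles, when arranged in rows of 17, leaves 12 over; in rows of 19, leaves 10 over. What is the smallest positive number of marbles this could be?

29

x ≡ 12 (mod 17) gives x ∈ {12, 29}.
The first of these with x mod 19 = 10 is 29.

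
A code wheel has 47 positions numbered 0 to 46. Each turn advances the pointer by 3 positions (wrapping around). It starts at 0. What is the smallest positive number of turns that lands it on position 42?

3⁻¹ ≡ 16 (mod 47) because 3·16 = 48 = 1·47 + 1.
Multiplying both sides by 16: x ≡ 16·42 = 672 ≡ 14 (mod 47).
Check: 3·14 = 42 = 0·47 + 42.

14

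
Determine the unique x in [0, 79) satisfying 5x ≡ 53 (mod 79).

58

The inverse of 5 mod 79 is 16 (since 5·16 = 80 ≡ 1).
Multiplying both sides by 16: x ≡ 16·53 = 848 ≡ 58 (mod 79).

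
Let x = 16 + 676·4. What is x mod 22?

14

676·4 = 2704.
2704 mod 22 = 20 (since 122·22 = 2684).
(16 + 20) mod 22 = 14.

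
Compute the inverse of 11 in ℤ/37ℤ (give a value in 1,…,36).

11·27 = 297 = 8·37 + 1, so 11⁻¹ ≡ 27 (mod 37).

27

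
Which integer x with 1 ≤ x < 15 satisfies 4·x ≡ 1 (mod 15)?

4

4·4 = 16 = 1·15 + 1, so 4⁻¹ ≡ 4 (mod 15).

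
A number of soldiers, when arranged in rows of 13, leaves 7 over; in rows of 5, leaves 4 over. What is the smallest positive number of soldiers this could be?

x ≡ 4 (mod 5) gives x ∈ {4, 9, 14, 19, 24, 29, 34, 39, …}.
The first of these with x mod 13 = 7 is 59.

59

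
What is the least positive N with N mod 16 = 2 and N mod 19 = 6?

82

Since 19·11 ≡ 1 (mod 16), take x = 6 + 19·((2−6)·11 mod 16) = 6 + 19·4 = 82.
Check: 82 mod 16 = 2, 82 mod 19 = 6.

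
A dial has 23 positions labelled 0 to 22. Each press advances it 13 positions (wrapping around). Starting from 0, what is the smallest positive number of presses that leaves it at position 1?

16

13·16 = 208 = 9·23 + 1, so 13⁻¹ ≡ 16 (mod 23).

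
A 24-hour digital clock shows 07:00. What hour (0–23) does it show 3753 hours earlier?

Dividing 3753 by 24 gives quotient 156 and remainder 9.
(7 − 9) mod 24 = 22.

22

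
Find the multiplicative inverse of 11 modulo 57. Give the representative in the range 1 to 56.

26

11·26 = 286 = 5·57 + 1, so 11⁻¹ ≡ 26 (mod 57).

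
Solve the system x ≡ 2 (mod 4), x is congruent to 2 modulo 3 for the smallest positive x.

2

x ≡ 2 (mod 3) gives x ∈ {2}.
The first of these with x mod 4 = 2 is 2.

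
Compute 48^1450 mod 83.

Successive squares of 48 mod 83: 48^1≡48, 48^2≡63, 48^4≡68, 48^8≡59, 48^16≡78, 48^32≡25, 48^64≡44, 48^128≡27, 48^256≡65, 48^512≡75, 48^1024≡64.
1450 = 2 + 8 + 32 + 128 + 256 + 1024, so 48^1450 ≡ 63·59·25·27·65·64 ≡ 12 (mod 83).

12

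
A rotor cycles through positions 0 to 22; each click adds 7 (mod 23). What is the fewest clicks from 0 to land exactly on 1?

7·10 = 70 = 3·23 + 1, so 7⁻¹ ≡ 10 (mod 23).

10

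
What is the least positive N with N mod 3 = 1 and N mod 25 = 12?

x ≡ 1 (mod 3) gives x ∈ {1, 4, 7, 10, 13, 16, 19, 22, …}.
The first of these with x mod 25 = 12 is 37.

37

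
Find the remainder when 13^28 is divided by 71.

By repeated squaring mod 71: 13^1≡13, 13^2≡27, 13^4≡19, 13^8≡6, 13^16≡36.
Since 28 = 4 + 8 + 16 in binary, 13^28 ≡ 19·6·36 ≡ 57 (mod 71).

57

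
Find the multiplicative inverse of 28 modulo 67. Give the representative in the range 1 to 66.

67 = 2·28 + 11
28 = 2·11 + 6
11 = 1·6 + 5
6 = 1·5 + 1
5 = 5·1 + 0
Back-substituting gives 28·12 ≡ 1 (mod 67).

12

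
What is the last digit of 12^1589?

2

Powers of 2 mod 10 repeat with period 4: 2, 4, 8, 6.
1589 mod 4 = 1, so the last digit matches 2^1 = 2.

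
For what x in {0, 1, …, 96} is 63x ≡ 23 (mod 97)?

25

The inverse of 63 mod 97 is 77 (since 63·77 = 4851 ≡ 1).
Multiplying both sides by 77: x ≡ 77·23 = 1771 ≡ 25 (mod 97).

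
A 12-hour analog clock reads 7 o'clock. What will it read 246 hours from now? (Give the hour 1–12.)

246 = 20·12 + 6, so 246 mod 12 = 6.
7 + 6 → 1 on a 12-hour dial.

1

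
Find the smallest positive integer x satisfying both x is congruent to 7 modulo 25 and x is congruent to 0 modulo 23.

x ≡ 0 (mod 23) gives x ∈ {0, 23, 46, 69, 92, 115, 138, 161, …}.
The first of these with x mod 25 = 7 is 207.

207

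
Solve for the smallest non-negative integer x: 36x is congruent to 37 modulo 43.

7

The inverse of 36 mod 43 is 6 (since 36·6 = 216 ≡ 1).
So x ≡ 6·37 = 222 ≡ 7 (mod 43).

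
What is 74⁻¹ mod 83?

74·46 = 3404 = 41·83 + 1, so 74⁻¹ ≡ 46 (mod 83).

46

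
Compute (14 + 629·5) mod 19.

629·5 = 3145.
3145 − 165·19 = 10, so 3145 ≡ 10 (mod 19).
(14 + 10) mod 19 = 5.

5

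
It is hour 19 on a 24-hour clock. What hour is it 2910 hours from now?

1

2910 mod 24 = 6 (since 121·24 = 2904).
(19 + 6) mod 24 = 1.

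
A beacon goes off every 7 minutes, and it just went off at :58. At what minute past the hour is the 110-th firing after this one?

110·7 = 770.
Dividing 770 by 60 gives quotient 12 and remainder 50.
(58 + 50) mod 60 = 48.

48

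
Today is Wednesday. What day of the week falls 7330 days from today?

Thursday

7330 − 1047·7 = 1, so 7330 ≡ 1 (mod 7).
Wednesday + 1 day → Thursday.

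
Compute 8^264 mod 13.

1

Successive squares of 8 mod 13: 8^1≡8, 8^2≡12, 8^4≡1, 8^8≡1, 8^16≡1, 8^32≡1, 8^64≡1, 8^128≡1, 8^256≡1.
Since 264 = 8 + 256 in binary, 8^264 ≡ 1·1 ≡ 1 (mod 13).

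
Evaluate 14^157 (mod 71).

17

Square-and-reduce mod 71: 14^1≡14, 14^2≡54, 14^4≡5, 14^8≡25, 14^16≡57, 14^32≡54, 14^64≡5, 14^128≡25.
157 = 1 + 4 + 8 + 16 + 128, so 14^157 ≡ 14·5·25·57·25 ≡ 17 (mod 71).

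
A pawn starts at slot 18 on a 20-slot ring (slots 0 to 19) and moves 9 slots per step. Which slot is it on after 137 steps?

137·9 = 1233.
1233 − 61·20 = 13, so 1233 ≡ 13 (mod 20).
(18 + 13) mod 20 = 11.

11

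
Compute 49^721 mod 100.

49

Successive squares of 49 mod 100: 49^1≡49, 49^2≡1, 49^4≡1, 49^8≡1, 49^16≡1, 49^32≡1, 49^64≡1, 49^128≡1, 49^256≡1, 49^512≡1.
Since 721 = 1 + 16 + 64 + 128 + 512 in binary, 49^721 ≡ 49·1·1·1·1 ≡ 49 (mod 100).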